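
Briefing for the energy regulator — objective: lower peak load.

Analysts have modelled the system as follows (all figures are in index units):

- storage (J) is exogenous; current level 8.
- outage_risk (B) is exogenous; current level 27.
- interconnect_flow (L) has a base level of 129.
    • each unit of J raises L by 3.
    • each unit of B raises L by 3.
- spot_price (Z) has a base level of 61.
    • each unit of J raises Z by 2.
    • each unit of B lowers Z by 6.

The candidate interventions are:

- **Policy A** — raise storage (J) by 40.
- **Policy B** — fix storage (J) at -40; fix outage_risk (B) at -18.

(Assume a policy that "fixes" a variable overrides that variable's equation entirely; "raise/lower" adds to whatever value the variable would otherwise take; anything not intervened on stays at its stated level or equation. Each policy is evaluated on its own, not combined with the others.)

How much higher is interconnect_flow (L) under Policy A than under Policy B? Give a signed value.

399

Policy A (J + 40):
  J = 8 + 40 = 48
  B = 27
  L = 129 + 3·48 + 3·27 = 354
Policy B (J := -40, B := -18):
  J = -40
  B = -18
  L = 129 + 3·(-40) + 3·(-18) = -45
L: 354 − (-45) = 399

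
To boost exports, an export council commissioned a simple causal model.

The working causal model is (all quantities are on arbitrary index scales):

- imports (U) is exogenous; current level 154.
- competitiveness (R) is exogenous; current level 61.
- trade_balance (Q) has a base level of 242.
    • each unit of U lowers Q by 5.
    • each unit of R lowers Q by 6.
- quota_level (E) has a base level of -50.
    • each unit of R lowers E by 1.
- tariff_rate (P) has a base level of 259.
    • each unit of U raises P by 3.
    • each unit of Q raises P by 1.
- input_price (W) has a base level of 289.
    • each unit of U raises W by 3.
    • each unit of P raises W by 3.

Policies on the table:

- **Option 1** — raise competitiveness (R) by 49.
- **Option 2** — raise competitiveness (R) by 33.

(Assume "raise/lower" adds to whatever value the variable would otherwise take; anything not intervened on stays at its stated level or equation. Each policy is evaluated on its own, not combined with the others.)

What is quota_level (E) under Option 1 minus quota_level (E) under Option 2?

-16

Option 1 (R + 49):
  R = 61 + 49 = 110
  E = -50 − 110 = -160
Option 2 (R + 33):
  R = 61 + 33 = 94
  E = -50 − 94 = -144
E: -160 − (-144) = -16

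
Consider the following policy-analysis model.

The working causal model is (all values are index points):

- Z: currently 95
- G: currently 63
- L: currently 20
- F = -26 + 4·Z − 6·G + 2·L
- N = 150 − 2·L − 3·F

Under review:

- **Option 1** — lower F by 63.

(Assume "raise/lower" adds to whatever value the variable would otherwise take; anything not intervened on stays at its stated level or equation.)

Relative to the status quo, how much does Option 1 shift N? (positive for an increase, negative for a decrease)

Baseline:
  Z = 95
  G = 63
  L = 20
  F = -26 + 4·95 − 6·63 + 2·20 = 16
  N = 150 − 2·20 − 3·16 = 62
Option 1 (F − 63):
  Z = 95
  G = 63
  L = 20
  F = -26 + 4·95 − 6·63 + 2·20 (−63 from intervention) = -47
  N = 150 − 2·20 − 3·(-47) = 251
Change in N: 251 − 62 = 189

189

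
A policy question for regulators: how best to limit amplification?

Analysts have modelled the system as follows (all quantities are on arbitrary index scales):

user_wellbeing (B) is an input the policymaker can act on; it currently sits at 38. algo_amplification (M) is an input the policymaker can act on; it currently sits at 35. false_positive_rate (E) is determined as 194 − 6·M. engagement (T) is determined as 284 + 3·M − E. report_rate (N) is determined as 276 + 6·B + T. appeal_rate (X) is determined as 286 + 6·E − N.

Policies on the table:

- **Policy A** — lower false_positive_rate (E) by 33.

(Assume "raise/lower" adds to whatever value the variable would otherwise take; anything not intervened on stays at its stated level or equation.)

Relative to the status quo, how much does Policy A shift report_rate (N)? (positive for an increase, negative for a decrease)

33

Baseline:
  B = 38
  M = 35
  E = 194 − 6·35 = -16
  T = 284 + 3·35 − (-16) = 405
  N = 276 + 6·38 + 405 = 909
Policy A (E − 33):
  B = 38
  M = 35
  E = 194 − 6·35 (−33 from intervention) = -49
  T = 284 + 3·35 − (-49) = 438
  N = 276 + 6·38 + 438 = 942
Change in N: 942 − 909 = 33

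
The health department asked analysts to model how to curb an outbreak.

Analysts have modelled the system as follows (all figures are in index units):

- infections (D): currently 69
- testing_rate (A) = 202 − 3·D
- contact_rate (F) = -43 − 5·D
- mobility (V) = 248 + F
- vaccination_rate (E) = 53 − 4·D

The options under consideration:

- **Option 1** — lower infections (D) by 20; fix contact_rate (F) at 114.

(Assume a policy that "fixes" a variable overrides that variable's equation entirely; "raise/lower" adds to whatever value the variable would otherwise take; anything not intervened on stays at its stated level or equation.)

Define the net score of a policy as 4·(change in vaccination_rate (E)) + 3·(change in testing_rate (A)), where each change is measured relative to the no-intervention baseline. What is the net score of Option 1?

500

Baseline:
  D = 69
  A = 202 − 3·69 = -5
  E = 53 − 4·69 = -223
Option 1 (D − 20, F := 114):
  D = 69 − 20 = 49
  A = 202 − 3·49 = 55
  E = 53 − 4·49 = -143
ΔE = -143 − (-223) = 80; ΔA = 55 − (-5) = 60
Score = 4·80 + 3·60 = 500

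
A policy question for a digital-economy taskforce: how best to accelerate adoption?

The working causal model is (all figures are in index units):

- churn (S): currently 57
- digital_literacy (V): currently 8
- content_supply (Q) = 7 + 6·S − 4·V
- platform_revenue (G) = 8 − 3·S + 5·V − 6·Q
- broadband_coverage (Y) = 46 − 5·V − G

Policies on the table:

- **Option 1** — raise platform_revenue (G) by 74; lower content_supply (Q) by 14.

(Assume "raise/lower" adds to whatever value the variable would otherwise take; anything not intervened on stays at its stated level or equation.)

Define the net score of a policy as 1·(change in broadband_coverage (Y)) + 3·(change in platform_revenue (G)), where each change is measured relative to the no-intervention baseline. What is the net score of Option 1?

Baseline:
  S = 57
  V = 8
  Q = 7 + 6·57 − 4·8 = 317
  G = 8 − 3·57 + 5·8 − 6·317 = -2025
  Y = 46 − 5·8 − (-2025) = 2031
Option 1 (G + 74, Q − 14):
  S = 57
  V = 8
  Q = 7 + 6·57 − 4·8 (−14 from intervention) = 303
  G = 8 − 3·57 + 5·8 − 6·303 (+74 from intervention) = -1867
  Y = 46 − 5·8 − (-1867) = 1873
ΔY = 1873 − 2031 = -158; ΔG = -1867 − (-2025) = 158
Score = 1·(-158) + 3·158 = 316

316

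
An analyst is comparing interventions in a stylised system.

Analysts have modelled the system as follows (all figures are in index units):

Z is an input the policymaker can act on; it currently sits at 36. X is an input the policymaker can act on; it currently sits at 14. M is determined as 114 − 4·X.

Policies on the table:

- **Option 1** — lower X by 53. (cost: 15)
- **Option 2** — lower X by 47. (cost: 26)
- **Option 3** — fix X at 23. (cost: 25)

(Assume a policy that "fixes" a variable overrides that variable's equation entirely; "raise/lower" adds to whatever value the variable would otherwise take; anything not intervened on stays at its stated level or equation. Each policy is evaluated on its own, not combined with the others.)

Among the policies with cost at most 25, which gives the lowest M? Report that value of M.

22

Option 1 (X − 53):
  X = 14 − 53 = -39
  M = 114 − 4·(-39) = 270
Option 3 (X := 23):
  X = 23
  M = 114 − 4·23 = 22
Comparing — Option 1: M=270, Option 3: M=22. Lowest is 22 (Option 3).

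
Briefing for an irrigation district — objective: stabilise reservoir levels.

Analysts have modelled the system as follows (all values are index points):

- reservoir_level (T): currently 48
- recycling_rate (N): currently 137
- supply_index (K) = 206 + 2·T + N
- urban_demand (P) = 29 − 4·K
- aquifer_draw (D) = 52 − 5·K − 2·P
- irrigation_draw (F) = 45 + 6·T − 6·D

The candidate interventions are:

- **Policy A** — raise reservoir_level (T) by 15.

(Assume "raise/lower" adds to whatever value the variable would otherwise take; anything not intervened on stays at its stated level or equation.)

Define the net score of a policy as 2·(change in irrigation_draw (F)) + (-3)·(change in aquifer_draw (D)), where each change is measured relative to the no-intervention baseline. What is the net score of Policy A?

-1170

Baseline:
  T = 48
  N = 137
  K = 206 + 2·48 + 137 = 439
  P = 29 − 4·439 = -1727
  D = 52 − 5·439 − 2·(-1727) = 1311
  F = 45 + 6·48 − 6·1311 = -7533
Policy A (T + 15):
  T = 48 + 15 = 63
  N = 137
  K = 206 + 2·63 + 137 = 469
  P = 29 − 4·469 = -1847
  D = 52 − 5·469 − 2·(-1847) = 1401
  F = 45 + 6·63 − 6·1401 = -7983
ΔF = -7983 − (-7533) = -450; ΔD = 1401 − 1311 = 90
Score = 2·(-450) + (-3)·90 = -1170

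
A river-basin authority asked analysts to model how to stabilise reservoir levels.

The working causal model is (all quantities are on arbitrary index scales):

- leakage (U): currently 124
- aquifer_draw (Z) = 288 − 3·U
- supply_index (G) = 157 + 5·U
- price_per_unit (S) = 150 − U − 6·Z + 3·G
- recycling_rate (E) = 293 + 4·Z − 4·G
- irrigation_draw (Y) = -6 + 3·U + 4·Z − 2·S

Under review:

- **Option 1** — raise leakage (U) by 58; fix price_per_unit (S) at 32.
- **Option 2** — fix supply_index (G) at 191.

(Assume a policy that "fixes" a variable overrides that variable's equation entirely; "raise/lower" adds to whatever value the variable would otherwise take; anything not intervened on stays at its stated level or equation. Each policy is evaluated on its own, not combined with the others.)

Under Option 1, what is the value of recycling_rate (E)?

-5007

Option 1 (U + 58, S := 32):
  U = 124 + 58 = 182
  Z = 288 − 3·182 = -258
  G = 157 + 5·182 = 1067
  E = 293 + 4·(-258) − 4·1067 = -5007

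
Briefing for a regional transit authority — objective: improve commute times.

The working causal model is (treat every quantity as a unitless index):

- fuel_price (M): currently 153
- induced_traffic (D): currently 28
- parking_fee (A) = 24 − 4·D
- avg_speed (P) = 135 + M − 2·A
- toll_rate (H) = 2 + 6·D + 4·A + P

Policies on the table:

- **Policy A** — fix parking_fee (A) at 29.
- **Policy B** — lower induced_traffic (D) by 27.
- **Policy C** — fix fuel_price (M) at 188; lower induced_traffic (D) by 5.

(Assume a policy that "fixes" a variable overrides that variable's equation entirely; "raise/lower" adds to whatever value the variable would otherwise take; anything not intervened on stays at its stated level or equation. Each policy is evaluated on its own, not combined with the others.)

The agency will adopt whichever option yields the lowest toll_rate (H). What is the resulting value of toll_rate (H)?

327

Policy A (A := 29):
  M = 153
  D = 28
  A = 29
  P = 135 + 153 − 2·29 = 230
  H = 2 + 6·28 + 4·29 + 230 = 516
Policy B (D − 27):
  M = 153
  D = 28 − 27 = 1
  A = 24 − 4·1 = 20
  P = 135 + 153 − 2·20 = 248
  H = 2 + 6·1 + 4·20 + 248 = 336
Policy C (M := 188, D − 5):
  M = 188
  D = 28 − 5 = 23
  A = 24 − 4·23 = -68
  P = 135 + 188 − 2·(-68) = 459
  H = 2 + 6·23 + 4·(-68) + 459 = 327
Comparing — Policy A: H=516, Policy B: H=336, Policy C: H=327. Lowest is 327 (Policy C).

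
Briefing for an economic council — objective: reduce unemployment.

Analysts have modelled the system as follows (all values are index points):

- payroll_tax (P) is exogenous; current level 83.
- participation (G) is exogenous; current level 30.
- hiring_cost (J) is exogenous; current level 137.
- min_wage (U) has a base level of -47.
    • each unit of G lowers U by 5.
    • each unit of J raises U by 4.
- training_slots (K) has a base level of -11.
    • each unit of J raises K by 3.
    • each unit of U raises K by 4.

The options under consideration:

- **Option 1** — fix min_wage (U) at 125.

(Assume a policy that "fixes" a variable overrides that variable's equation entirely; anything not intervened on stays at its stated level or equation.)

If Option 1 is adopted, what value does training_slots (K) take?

900

Option 1 (U := 125):
  G = 30
  J = 137
  U = 125
  K = -11 + 3·137 + 4·125 = 900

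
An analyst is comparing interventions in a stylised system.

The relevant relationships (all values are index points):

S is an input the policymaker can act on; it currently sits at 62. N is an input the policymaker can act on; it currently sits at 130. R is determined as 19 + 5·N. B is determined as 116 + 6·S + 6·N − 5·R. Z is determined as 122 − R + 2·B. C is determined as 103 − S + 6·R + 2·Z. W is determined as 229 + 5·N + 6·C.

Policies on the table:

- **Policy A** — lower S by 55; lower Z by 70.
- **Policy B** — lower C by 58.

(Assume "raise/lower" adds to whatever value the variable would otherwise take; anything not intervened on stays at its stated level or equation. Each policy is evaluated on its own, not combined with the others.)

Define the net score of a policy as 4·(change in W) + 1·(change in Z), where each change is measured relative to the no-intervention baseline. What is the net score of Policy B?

Baseline:
  S = 62
  N = 130
  R = 19 + 5·130 = 669
  B = 116 + 6·62 + 6·130 − 5·669 = -2077
  Z = 122 − 669 + 2·(-2077) = -4701
  C = 103 − 62 + 6·669 + 2·(-4701) = -5347
  W = 229 + 5·130 + 6·(-5347) = -31203
Policy B (C − 58):
  S = 62
  N = 130
  R = 19 + 5·130 = 669
  B = 116 + 6·62 + 6·130 − 5·669 = -2077
  Z = 122 − 669 + 2·(-2077) = -4701
  C = 103 − 62 + 6·669 + 2·(-4701) (−58 from intervention) = -5405
  W = 229 + 5·130 + 6·(-5405) = -31551
ΔW = -31551 − (-31203) = -348; ΔZ = -4701 − (-4701) = 0
Score = 4·(-348) + 1·0 = -1392

-1392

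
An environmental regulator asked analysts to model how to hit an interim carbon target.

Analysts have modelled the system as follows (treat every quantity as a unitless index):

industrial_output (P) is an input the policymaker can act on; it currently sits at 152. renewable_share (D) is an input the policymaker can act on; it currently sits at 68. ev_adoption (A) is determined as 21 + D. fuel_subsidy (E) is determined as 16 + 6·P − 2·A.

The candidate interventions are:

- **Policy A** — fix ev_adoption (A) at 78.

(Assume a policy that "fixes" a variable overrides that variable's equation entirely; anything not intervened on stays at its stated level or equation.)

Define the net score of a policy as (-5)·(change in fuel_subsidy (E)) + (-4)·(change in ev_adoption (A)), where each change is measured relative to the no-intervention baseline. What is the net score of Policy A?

Baseline:
  P = 152
  D = 68
  A = 21 + 68 = 89
  E = 16 + 6·152 − 2·89 = 750
Policy A (A := 78):
  P = 152
  D = 68
  A = 78
  E = 16 + 6·152 − 2·78 = 772
ΔE = 772 − 750 = 22; ΔA = 78 − 89 = -11
Score = (-5)·22 + (-4)·(-11) = -66

-66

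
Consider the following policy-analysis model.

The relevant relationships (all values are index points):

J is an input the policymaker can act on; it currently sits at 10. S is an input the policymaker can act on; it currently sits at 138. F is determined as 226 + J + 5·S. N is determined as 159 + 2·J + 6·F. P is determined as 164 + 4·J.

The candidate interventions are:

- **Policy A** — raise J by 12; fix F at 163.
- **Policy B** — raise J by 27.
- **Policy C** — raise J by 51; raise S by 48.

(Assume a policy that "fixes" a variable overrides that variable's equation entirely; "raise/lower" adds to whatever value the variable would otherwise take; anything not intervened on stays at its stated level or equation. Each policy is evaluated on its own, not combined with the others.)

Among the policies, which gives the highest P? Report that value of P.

Policy A (J + 12, F := 163):
  J = 10 + 12 = 22
  P = 164 + 4·22 = 252
Policy B (J + 27):
  J = 10 + 27 = 37
  P = 164 + 4·37 = 312
Policy C (J + 51, S + 48):
  J = 10 + 51 = 61
  P = 164 + 4·61 = 408
Comparing — Policy A: P=252, Policy B: P=312, Policy C: P=408. Highest is 408 (Policy C).

408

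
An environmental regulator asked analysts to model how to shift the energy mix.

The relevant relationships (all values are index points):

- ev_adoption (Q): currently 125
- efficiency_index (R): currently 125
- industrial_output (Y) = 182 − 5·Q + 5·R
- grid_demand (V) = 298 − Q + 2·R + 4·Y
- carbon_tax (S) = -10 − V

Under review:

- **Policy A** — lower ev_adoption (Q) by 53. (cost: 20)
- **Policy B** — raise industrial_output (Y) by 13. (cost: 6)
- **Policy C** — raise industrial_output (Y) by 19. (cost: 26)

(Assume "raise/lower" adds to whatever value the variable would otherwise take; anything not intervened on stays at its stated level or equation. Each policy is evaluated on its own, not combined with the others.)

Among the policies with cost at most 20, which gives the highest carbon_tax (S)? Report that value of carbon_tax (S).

-1213

Policy A (Q − 53):
  Q = 125 − 53 = 72
  R = 125
  Y = 182 − 5·72 + 5·125 = 447
  V = 298 − 72 + 2·125 + 4·447 = 2264
  S = -10 − 2264 = -2274
Policy B (Y + 13):
  Q = 125
  R = 125
  Y = 182 − 5·125 + 5·125 (+13 from intervention) = 195
  V = 298 − 125 + 2·125 + 4·195 = 1203
  S = -10 − 1203 = -1213
Comparing — Policy A: S=-2274, Policy B: S=-1213. Highest is -1213 (Policy B).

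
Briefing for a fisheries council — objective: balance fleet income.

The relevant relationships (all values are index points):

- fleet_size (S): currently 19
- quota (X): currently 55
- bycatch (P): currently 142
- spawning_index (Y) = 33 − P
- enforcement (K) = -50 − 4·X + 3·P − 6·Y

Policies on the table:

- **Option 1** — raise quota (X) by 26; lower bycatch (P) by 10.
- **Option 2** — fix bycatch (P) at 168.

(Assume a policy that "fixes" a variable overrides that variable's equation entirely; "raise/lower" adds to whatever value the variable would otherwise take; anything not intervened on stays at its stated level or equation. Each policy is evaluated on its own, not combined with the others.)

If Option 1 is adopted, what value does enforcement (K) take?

616

Option 1 (X + 26, P − 10):
  X = 55 + 26 = 81
  P = 142 − 10 = 132
  Y = 33 − 132 = -99
  K = -50 − 4·81 + 3·132 − 6·(-99) = 616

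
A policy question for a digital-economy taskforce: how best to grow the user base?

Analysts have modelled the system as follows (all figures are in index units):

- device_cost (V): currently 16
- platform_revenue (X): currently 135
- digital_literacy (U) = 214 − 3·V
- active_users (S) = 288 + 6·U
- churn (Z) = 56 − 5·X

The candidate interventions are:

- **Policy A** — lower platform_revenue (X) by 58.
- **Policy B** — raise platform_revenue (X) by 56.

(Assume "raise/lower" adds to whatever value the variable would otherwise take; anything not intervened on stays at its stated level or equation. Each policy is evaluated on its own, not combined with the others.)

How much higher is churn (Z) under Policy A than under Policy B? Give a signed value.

Policy A (X − 58):
  X = 135 − 58 = 77
  Z = 56 − 5·77 = -329
Policy B (X + 56):
  X = 135 + 56 = 191
  Z = 56 − 5·191 = -899
Z: -329 − (-899) = 570

570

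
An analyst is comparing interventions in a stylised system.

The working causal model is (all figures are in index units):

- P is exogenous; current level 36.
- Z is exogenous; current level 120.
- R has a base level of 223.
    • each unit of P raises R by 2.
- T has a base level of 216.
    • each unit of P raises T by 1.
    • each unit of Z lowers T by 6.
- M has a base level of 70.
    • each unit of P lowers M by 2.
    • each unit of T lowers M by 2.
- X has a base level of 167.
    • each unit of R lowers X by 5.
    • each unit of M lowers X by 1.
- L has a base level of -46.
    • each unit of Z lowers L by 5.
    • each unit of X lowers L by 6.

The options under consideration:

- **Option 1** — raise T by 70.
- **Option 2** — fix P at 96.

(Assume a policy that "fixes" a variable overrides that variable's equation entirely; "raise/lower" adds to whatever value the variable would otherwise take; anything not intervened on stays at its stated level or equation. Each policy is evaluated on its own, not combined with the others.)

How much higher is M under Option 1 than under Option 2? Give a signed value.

100

Option 1 (T + 70):
  P = 36
  Z = 120
  T = 216 + 36 − 6·120 (+70 from intervention) = -398
  M = 70 − 2·36 − 2·(-398) = 794
Option 2 (P := 96):
  P = 96
  Z = 120
  T = 216 + 96 − 6·120 = -408
  M = 70 − 2·96 − 2·(-408) = 694
M: 794 − 694 = 100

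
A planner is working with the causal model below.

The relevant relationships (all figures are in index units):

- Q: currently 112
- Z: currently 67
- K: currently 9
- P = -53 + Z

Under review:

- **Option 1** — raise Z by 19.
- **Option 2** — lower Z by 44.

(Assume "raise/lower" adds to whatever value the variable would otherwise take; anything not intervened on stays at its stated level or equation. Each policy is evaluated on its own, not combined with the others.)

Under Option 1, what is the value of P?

33

Option 1 (Z + 19):
  Z = 67 + 19 = 86
  P = -53 + 86 = 33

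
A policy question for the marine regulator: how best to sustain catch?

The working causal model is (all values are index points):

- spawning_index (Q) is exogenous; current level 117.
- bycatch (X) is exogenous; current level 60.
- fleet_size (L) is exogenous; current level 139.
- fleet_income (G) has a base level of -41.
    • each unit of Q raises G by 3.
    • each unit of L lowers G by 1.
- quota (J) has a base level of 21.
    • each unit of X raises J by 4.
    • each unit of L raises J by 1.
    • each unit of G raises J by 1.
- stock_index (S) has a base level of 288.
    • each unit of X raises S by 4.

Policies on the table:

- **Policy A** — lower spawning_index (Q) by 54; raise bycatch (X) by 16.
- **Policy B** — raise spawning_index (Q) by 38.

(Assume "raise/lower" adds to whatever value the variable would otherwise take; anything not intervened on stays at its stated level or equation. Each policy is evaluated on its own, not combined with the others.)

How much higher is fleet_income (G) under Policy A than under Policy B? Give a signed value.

Policy A (Q − 54, X + 16):
  Q = 117 − 54 = 63
  L = 139
  G = -41 + 3·63 − 139 = 9
Policy B (Q + 38):
  Q = 117 + 38 = 155
  L = 139
  G = -41 + 3·155 − 139 = 285
G: 9 − 285 = -276

-276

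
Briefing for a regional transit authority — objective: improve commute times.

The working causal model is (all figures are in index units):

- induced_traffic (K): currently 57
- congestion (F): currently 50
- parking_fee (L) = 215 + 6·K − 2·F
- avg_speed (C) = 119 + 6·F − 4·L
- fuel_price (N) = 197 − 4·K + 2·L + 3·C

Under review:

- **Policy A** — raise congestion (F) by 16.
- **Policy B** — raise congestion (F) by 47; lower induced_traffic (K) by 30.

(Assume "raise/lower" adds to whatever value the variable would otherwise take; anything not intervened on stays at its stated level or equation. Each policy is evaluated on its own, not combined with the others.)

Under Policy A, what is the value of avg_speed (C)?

Policy A (F + 16):
  K = 57
  F = 50 + 16 = 66
  L = 215 + 6·57 − 2·66 = 425
  C = 119 + 6·66 − 4·425 = -1185

-1185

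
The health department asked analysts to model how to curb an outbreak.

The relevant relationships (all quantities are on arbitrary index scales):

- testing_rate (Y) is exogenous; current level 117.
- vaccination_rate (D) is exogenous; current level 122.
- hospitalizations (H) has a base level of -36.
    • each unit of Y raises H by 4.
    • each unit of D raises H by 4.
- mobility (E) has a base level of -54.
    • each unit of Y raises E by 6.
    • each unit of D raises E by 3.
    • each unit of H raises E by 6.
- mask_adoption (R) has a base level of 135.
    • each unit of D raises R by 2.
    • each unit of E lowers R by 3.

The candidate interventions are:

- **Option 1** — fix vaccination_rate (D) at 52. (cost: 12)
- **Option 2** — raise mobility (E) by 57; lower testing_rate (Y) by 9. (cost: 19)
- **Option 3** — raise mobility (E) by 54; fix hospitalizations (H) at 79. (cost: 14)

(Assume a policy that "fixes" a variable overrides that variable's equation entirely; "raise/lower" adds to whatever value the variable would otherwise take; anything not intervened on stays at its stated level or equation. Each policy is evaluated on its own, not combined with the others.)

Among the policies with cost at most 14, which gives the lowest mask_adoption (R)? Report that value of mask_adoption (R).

-13693

Option 1 (D := 52):
  Y = 117
  D = 52
  H = -36 + 4·117 + 4·52 = 640
  E = -54 + 6·117 + 3·52 + 6·640 = 4644
  R = 135 + 2·52 − 3·4644 = -13693
Option 3 (E + 54, H := 79):
  Y = 117
  D = 122
  H = 79
  E = -54 + 6·117 + 3·122 + 6·79 (+54 from intervention) = 1542
  R = 135 + 2·122 − 3·1542 = -4247
Comparing — Option 1: R=-13693, Option 3: R=-4247. Lowest is -13693 (Option 1).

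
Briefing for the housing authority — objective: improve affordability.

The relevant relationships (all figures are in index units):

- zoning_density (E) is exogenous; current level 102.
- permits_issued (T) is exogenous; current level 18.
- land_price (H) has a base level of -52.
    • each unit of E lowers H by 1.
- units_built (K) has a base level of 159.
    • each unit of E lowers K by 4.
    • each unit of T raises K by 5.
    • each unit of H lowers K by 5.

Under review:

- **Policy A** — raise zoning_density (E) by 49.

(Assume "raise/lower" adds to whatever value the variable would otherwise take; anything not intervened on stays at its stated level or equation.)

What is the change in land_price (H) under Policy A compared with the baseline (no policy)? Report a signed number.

Baseline:
  E = 102
  H = -52 − 102 = -154
Policy A (E + 49):
  E = 102 + 49 = 151
  H = -52 − 151 = -203
Change in H: -203 − (-154) = -49

-49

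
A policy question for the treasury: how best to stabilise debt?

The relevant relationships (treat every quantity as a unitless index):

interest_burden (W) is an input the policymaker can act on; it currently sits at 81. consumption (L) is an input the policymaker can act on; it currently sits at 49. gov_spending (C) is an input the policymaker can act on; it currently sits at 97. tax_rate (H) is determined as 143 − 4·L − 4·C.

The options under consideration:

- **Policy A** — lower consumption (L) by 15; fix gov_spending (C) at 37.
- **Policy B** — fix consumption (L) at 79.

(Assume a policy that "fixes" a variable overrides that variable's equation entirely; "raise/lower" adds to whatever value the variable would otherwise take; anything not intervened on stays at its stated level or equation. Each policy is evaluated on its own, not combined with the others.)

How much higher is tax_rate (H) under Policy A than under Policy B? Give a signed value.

Policy A (L − 15, C := 37):
  L = 49 − 15 = 34
  C = 37
  H = 143 − 4·34 − 4·37 = -141
Policy B (L := 79):
  L = 79
  C = 97
  H = 143 − 4·79 − 4·97 = -561
H: -141 − (-561) = 420

420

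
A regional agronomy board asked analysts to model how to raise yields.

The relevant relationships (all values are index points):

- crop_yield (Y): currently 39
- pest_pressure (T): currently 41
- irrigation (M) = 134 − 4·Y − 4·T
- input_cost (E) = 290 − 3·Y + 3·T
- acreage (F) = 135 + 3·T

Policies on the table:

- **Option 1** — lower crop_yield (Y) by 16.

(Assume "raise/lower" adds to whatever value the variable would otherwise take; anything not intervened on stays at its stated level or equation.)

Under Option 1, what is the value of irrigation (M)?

Option 1 (Y − 16):
  Y = 39 − 16 = 23
  T = 41
  M = 134 − 4·23 − 4·41 = -122

-122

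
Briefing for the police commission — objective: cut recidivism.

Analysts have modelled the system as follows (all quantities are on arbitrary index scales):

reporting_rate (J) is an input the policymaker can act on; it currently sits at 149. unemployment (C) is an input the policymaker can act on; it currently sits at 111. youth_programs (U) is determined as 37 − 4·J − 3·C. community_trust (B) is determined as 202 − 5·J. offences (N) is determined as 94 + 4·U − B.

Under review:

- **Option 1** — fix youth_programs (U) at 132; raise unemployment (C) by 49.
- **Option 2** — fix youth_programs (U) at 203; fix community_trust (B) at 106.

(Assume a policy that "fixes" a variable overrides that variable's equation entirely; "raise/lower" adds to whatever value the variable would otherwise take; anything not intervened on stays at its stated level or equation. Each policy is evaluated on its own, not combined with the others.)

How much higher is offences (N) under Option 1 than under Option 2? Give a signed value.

365

Option 1 (U := 132, C + 49):
  J = 149
  C = 111 + 49 = 160
  U = 132
  B = 202 − 5·149 = -543
  N = 94 + 4·132 − (-543) = 1165
Option 2 (U := 203, B := 106):
  J = 149
  C = 111
  U = 203
  B = 106
  N = 94 + 4·203 − 106 = 800
N: 1165 − 800 = 365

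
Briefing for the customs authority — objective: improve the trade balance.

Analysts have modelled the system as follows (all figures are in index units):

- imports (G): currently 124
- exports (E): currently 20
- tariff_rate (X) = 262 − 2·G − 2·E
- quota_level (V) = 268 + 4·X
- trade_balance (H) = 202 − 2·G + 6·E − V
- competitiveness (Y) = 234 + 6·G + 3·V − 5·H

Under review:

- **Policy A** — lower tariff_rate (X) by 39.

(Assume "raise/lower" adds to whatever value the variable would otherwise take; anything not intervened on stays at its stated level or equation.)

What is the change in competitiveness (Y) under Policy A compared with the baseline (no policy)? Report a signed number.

-1248

Baseline:
  G = 124
  E = 20
  X = 262 − 2·124 − 2·20 = -26
  V = 268 + 4·(-26) = 164
  H = 202 − 2·124 + 6·20 − 164 = -90
  Y = 234 + 6·124 + 3·164 − 5·(-90) = 1920
Policy A (X − 39):
  G = 124
  E = 20
  X = 262 − 2·124 − 2·20 (−39 from intervention) = -65
  V = 268 + 4·(-65) = 8
  H = 202 − 2·124 + 6·20 − 8 = 66
  Y = 234 + 6·124 + 3·8 − 5·66 = 672
Change in Y: 672 − 1920 = -1248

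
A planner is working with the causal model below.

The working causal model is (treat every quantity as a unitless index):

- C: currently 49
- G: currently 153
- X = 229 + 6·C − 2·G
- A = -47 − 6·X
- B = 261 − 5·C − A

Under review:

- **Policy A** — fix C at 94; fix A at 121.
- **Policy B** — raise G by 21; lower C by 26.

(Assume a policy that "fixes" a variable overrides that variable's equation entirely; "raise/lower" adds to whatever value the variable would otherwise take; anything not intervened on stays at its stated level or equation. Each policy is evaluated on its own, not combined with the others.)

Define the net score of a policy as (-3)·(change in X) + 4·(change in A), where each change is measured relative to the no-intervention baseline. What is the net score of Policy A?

5070

Baseline:
  C = 49
  G = 153
  X = 229 + 6·49 − 2·153 = 217
  A = -47 − 6·217 = -1349
Policy A (C := 94, A := 121):
  C = 94
  G = 153
  X = 229 + 6·94 − 2·153 = 487
  A = 121
ΔX = 487 − 217 = 270; ΔA = 121 − (-1349) = 1470
Score = (-3)·270 + 4·1470 = 5070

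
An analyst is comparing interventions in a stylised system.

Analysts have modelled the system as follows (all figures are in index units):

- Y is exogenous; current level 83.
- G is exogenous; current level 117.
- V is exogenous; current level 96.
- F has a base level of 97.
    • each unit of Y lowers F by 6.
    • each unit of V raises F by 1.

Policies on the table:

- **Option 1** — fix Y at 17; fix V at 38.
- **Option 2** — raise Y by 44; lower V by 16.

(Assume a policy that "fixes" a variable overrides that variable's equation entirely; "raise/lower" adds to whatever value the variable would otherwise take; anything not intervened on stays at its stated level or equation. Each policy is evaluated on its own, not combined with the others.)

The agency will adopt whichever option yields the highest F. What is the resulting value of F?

33

Option 1 (Y := 17, V := 38):
  Y = 17
  V = 38
  F = 97 − 6·17 + 38 = 33
Option 2 (Y + 44, V − 16):
  Y = 83 + 44 = 127
  V = 96 − 16 = 80
  F = 97 − 6·127 + 80 = -585
Comparing — Option 1: F=33, Option 2: F=-585. Highest is 33 (Option 1).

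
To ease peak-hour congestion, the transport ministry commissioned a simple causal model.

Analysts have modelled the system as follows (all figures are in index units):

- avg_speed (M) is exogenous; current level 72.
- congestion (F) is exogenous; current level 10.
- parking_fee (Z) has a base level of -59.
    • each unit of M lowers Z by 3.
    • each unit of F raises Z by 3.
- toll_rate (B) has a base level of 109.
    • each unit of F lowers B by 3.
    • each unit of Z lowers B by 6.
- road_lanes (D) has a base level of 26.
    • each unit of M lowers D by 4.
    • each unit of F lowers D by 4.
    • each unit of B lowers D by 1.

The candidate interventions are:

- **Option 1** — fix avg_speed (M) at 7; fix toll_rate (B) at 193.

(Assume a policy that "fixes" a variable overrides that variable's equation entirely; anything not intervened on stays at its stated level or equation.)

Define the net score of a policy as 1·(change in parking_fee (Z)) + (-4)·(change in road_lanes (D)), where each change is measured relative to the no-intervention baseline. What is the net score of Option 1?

-6269

Baseline:
  M = 72
  F = 10
  Z = -59 − 3·72 + 3·10 = -245
  B = 109 − 3·10 − 6·(-245) = 1549
  D = 26 − 4·72 − 4·10 − 1549 = -1851
Option 1 (M := 7, B := 193):
  M = 7
  F = 10
  Z = -59 − 3·7 + 3·10 = -50
  B = 193
  D = 26 − 4·7 − 4·10 − 193 = -235
ΔZ = -50 − (-245) = 195; ΔD = -235 − (-1851) = 1616
Score = 1·195 + (-4)·1616 = -6269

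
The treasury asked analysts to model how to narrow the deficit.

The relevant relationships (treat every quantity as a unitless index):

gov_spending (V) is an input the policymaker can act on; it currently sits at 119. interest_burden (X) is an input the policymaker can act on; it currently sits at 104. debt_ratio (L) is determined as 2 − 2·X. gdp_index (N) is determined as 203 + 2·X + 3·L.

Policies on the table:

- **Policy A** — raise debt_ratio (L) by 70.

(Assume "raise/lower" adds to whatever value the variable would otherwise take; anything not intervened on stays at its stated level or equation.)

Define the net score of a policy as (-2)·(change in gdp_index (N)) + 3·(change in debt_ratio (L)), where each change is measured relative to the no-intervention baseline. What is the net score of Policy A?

-210

Baseline:
  X = 104
  L = 2 − 2·104 = -206
  N = 203 + 2·104 + 3·(-206) = -207
Policy A (L + 70):
  X = 104
  L = 2 − 2·104 (+70 from intervention) = -136
  N = 203 + 2·104 + 3·(-136) = 3
ΔN = 3 − (-207) = 210; ΔL = -136 − (-206) = 70
Score = (-2)·210 + 3·70 = -210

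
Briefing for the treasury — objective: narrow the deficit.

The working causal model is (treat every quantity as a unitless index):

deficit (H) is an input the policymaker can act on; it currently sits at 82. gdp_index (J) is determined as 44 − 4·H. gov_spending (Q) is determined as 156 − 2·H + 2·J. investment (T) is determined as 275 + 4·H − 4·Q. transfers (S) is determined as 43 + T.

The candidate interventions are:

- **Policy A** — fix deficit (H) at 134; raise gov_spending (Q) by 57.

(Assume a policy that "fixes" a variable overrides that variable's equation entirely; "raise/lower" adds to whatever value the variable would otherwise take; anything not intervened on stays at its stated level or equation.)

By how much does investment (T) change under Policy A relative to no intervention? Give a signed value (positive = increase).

2060

Baseline:
  H = 82
  J = 44 − 4·82 = -284
  Q = 156 − 2·82 + 2·(-284) = -576
  T = 275 + 4·82 − 4·(-576) = 2907
Policy A (H := 134, Q + 57):
  H = 134
  J = 44 − 4·134 = -492
  Q = 156 − 2·134 + 2·(-492) (+57 from intervention) = -1039
  T = 275 + 4·134 − 4·(-1039) = 4967
Change in T: 4967 − 2907 = 2060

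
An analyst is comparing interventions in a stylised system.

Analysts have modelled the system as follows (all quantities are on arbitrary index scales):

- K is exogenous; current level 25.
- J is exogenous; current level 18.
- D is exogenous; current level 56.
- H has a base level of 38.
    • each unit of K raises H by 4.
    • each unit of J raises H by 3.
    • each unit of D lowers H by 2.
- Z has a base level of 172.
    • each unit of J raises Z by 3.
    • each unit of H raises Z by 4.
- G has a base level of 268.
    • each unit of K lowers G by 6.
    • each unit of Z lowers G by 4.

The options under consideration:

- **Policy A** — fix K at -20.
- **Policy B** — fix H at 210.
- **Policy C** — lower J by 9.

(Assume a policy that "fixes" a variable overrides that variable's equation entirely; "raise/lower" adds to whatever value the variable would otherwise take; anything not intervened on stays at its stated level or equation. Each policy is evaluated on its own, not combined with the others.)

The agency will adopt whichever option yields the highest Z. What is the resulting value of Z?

Policy A (K := -20):
  K = -20
  J = 18
  D = 56
  H = 38 + 4·(-20) + 3·18 − 2·56 = -100
  Z = 172 + 3·18 + 4·(-100) = -174
Policy B (H := 210):
  K = 25
  J = 18
  D = 56
  H = 210
  Z = 172 + 3·18 + 4·210 = 1066
Policy C (J − 9):
  K = 25
  J = 18 − 9 = 9
  D = 56
  H = 38 + 4·25 + 3·9 − 2·56 = 53
  Z = 172 + 3·9 + 4·53 = 411
Comparing — Policy A: Z=-174, Policy B: Z=1066, Policy C: Z=411. Highest is 1066 (Policy B).

1066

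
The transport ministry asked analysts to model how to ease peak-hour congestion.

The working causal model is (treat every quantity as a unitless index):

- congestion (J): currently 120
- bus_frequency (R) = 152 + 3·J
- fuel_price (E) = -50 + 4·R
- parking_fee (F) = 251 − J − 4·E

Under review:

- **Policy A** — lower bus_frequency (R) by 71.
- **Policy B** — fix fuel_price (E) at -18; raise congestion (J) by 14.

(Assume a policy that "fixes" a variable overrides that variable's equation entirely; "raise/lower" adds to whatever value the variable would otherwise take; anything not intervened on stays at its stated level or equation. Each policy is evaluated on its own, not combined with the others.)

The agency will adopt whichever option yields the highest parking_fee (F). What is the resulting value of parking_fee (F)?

189

Policy A (R − 71):
  J = 120
  R = 152 + 3·120 (−71 from intervention) = 441
  E = -50 + 4·441 = 1714
  F = 251 − 120 − 4·1714 = -6725
Policy B (E := -18, J + 14):
  J = 120 + 14 = 134
  R = 152 + 3·134 = 554
  E = -18
  F = 251 − 134 − 4·(-18) = 189
Comparing — Policy A: F=-6725, Policy B: F=189. Highest is 189 (Policy B).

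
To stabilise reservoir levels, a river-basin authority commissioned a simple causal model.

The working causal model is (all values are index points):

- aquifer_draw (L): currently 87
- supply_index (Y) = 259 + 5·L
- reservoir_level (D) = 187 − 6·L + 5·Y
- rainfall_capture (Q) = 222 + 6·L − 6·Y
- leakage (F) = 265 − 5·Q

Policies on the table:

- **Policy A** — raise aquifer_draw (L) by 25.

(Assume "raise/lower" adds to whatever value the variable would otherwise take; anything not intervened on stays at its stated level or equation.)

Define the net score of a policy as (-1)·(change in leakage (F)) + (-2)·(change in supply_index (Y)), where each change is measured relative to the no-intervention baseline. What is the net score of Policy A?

Baseline:
  L = 87
  Y = 259 + 5·87 = 694
  Q = 222 + 6·87 − 6·694 = -3420
  F = 265 − 5·(-3420) = 17365
Policy A (L + 25):
  L = 87 + 25 = 112
  Y = 259 + 5·112 = 819
  Q = 222 + 6·112 − 6·819 = -4020
  F = 265 − 5·(-4020) = 20365
ΔF = 20365 − 17365 = 3000; ΔY = 819 − 694 = 125
Score = (-1)·3000 + (-2)·125 = -3250

-3250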